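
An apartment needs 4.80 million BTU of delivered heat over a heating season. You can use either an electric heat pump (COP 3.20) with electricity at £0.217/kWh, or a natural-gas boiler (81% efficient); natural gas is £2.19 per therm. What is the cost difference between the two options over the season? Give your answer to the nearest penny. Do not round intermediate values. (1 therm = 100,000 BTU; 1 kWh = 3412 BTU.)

Heat load = 4.80 × 10⁶ BTU = 4,800,000 BTU
Gas: input = 4,800,000 / 0.81 = 5,925,926 BTU = 59.26 therm → 59.26 × £2.19 = £129.78
Heat pump: 4,800,000 BTU / 3412 = 1,407 kWh heat; / 3.20 = 439.6 kWh in → × £0.217 = £95.40
Difference = |£129.78 − £95.40| = £34.38

£34.38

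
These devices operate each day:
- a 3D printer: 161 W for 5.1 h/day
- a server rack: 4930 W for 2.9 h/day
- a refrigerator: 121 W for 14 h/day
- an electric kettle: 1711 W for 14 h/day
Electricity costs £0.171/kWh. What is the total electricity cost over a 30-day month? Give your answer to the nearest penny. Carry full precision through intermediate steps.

3D printer: 161 W × 5.1 h × 30 d = 24,633 Wh = 24.63 kWh
server rack: 4930 W × 2.9 h × 30 d = 428,910 Wh = 428.9 kWh
refrigerator: 121 W × 14 h × 30 d = 50,820 Wh = 50.82 kWh
electric kettle: 1711 W × 14 h × 30 d = 718,620 Wh = 718.6 kWh
Total energy = 24.63 + 428.9 + 50.82 + 718.6 = 1,223 kWh
Cost = 1,223 kWh × £0.171 = £209.13

£209.13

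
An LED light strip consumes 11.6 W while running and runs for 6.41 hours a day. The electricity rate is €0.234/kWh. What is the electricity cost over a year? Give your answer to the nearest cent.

Energy = 11.6 W × 6.41 h/day × 365 days = 27,140 Wh = 27.14 kWh
Cost = 27.14 kWh × €0.234/kWh = €6.35

€6.35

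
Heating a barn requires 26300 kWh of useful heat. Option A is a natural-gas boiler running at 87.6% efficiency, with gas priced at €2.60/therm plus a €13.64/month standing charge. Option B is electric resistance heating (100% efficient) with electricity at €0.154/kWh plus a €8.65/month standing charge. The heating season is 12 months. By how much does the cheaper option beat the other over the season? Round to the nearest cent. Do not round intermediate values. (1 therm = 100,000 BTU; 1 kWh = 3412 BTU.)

€1326.93

Heat load = 26300 kWh × 3412 = 89,735,600 BTU
Gas: input = 89,735,600 / 0.876 = 102,437,900 BTU = 1,024 therm → 1,024 × €2.60 = €2,663.39; + 12 × €13.64 standing = €2,827.07
Electric: 89,735,600 BTU / 3412 = 26,300 kWh → × €0.154 = €4,050.20; + 12 × €8.65 standing = €4,154.00
Difference = |€2,827.07 − €4,154.00| = €1,326.93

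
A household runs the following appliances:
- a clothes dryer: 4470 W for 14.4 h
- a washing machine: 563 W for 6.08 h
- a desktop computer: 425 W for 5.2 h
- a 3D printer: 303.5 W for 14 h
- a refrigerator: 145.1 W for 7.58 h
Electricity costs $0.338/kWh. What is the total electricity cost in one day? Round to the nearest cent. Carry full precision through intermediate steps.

clothes dryer: 4470 W × 14.4 h = 64,368 Wh = 64.37 kWh
washing machine: 563 W × 6.08 h = 3,423 Wh = 3.423 kWh
desktop computer: 425 W × 5.2 h = 2,210 Wh = 2.21 kWh
3D printer: 303.5 W × 14 h = 4,249 Wh = 4.249 kWh
refrigerator: 145.1 W × 7.58 h = 1,100 Wh = 1.1 kWh
Total energy = 64.37 + 3.423 + 2.21 + 4.249 + 1.1 = 75.35 kWh
Cost = 75.35 kWh × $0.338 = $25.47

$25.47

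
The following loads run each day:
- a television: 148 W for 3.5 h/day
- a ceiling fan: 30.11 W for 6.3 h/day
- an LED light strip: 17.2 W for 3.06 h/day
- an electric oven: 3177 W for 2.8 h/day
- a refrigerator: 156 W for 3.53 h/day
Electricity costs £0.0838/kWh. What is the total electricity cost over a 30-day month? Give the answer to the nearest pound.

television: 148 W × 3.5 h × 30 d = 15,540 Wh = 15.54 kWh
ceiling fan: 30.11 W × 6.3 h × 30 d = 5,691 Wh = 5.691 kWh
LED light strip: 17.2 W × 3.06 h × 30 d = 1,579 Wh = 1.579 kWh
electric oven: 3177 W × 2.8 h × 30 d = 266,868 Wh = 266.9 kWh
refrigerator: 156 W × 3.53 h × 30 d = 16,520 Wh = 16.52 kWh
Total energy = 15.54 + 5.691 + 1.579 + 266.9 + 16.52 = 306.2 kWh
Cost = 306.2 kWh × £0.0838 = £25.66 ≈ £26

£26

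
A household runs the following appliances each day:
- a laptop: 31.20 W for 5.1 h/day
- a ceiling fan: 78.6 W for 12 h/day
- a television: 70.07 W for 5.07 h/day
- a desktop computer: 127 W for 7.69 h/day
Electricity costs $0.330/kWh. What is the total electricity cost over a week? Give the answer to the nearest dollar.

$6

laptop: 31.20 W × 5.1 h × 7 d = 1,114 Wh = 1.114 kWh
ceiling fan: 78.6 W × 12 h × 7 d = 6,602 Wh = 6.602 kWh
television: 70.07 W × 5.07 h × 7 d = 2,487 Wh = 2.487 kWh
desktop computer: 127 W × 7.69 h × 7 d = 6,836 Wh = 6.836 kWh
Total energy = 1.114 + 6.602 + 2.487 + 6.836 = 17.04 kWh
Cost = 17.04 kWh × $0.330 = $5.62 ≈ $6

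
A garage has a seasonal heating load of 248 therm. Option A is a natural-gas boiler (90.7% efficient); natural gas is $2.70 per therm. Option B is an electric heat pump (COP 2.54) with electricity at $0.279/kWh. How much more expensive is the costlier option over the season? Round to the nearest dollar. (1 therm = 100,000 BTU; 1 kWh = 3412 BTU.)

$60

Heat load = 248 therm × 100,000 = 24,800,000 BTU
Gas: input = 24,800,000 / 0.907 = 27,342,889 BTU = 273.4 therm → 273.4 × $2.70 = $738.26
Heat pump: 24,800,000 BTU / 3412 = 7,268 kWh heat; / 2.54 = 2,862 kWh in → × $0.279 = $798.39
Difference = |$738.26 − $798.39| = $60.13 ≈ $60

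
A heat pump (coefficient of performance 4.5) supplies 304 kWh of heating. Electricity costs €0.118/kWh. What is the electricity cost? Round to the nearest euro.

Electrical input = 304 kWh / 4.5 = 67.56 kWh
Cost = 67.56 × €0.118/kWh = €7.97 ≈ €8

€8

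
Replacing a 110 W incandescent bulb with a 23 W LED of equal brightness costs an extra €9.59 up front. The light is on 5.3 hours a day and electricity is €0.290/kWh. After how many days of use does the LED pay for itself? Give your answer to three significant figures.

Power saved = 110 − 23 = 87 W
Daily energy saved = 87 W × 5.3 h = 461.1 Wh = 0.4611 kWh
Daily savings = 0.4611 × €0.290 = €0.1337
Payback = €9.59 / €0.1337 per day = 71.72 days

71.7 days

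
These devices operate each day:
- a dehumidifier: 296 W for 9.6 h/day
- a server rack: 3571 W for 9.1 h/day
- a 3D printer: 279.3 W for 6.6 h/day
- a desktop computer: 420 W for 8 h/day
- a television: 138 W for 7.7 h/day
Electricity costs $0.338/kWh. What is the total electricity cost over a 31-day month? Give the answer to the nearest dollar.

$436

dehumidifier: 296 W × 9.6 h × 31 d = 88,090 Wh = 88.09 kWh
server rack: 3571 W × 9.1 h × 31 d = 1,007,379 Wh = 1,007 kWh
3D printer: 279.3 W × 6.6 h × 31 d = 57,145 Wh = 57.14 kWh
desktop computer: 420 W × 8 h × 31 d = 104,160 Wh = 104.2 kWh
television: 138 W × 7.7 h × 31 d = 32,941 Wh = 32.94 kWh
Total energy = 88.09 + 1,007 + 57.14 + 104.2 + 32.94 = 1,290 kWh
Cost = 1,290 kWh × $0.338 = $435.92 ≈ $436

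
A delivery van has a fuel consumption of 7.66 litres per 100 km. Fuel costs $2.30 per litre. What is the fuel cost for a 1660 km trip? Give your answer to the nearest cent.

$292.46

Fuel = 7.66 L/100 km × 1660 km / 100 = 127.2 L
Cost = 127.2 L × $2.30/L = $292.46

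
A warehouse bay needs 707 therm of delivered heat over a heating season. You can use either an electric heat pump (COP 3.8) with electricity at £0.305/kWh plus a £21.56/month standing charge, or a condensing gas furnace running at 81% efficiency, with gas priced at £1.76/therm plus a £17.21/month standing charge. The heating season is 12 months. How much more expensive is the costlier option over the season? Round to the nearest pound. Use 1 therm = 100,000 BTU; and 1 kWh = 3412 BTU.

Heat load = 707 therm × 100,000 = 70,700,000 BTU
Gas: input = 70,700,000 / 0.810 = 87,283,951 BTU = 872.8 therm → 872.8 × £1.76 = £1,536.20; + 12 × £17.21 standing = £1,742.72
Heat pump: 70,700,000 BTU / 3412 = 20,720 kWh heat; / 3.8 = 5,453 kWh in → × £0.305 = £1,663.13; + 12 × £21.56 standing = £1,921.85
Difference = |£1,742.72 − £1,921.85| = £179.13 ≈ £179

£179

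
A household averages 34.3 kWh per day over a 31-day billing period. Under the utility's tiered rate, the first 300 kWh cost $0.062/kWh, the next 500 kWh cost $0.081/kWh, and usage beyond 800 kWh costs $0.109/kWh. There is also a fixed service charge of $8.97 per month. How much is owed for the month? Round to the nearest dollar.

$97

Usage = 34.3 kWh/day × 31 days = 1063.3 kWh
First 300 kWh × $0.062 = $18.60
Next 500 kWh × $0.081 = $40.50
Remaining 263.3 kWh × $0.109 = $28.70
Energy charge = $87.80; + service $8.97 = $96.77 ≈ $97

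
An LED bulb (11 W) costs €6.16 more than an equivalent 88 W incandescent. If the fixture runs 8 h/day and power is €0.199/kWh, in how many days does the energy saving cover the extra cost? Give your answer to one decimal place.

50.3 days

Power saved = 88 − 11 = 77 W
Daily energy saved = 77 W × 8 h = 616 Wh = 0.616 kWh
Daily savings = 0.616 × €0.199 = €0.1226
Payback = €6.16 / €0.1226 per day = 50.25 days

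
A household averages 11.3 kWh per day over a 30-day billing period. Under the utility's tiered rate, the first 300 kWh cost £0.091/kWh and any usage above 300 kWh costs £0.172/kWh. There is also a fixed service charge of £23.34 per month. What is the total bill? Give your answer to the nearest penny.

£57.35

Usage = 11.3 kWh/day × 30 days = 339 kWh
First 300 kWh × £0.091 = £27.30
Remaining 39 kWh × £0.172 = £6.71
Energy charge = £34.01; + service £23.34 = £57.35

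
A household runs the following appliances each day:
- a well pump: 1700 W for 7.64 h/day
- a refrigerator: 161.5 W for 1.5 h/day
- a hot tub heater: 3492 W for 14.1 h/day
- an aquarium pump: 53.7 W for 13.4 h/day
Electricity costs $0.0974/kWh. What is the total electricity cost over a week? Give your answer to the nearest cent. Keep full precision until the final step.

$43.08

well pump: 1700 W × 7.64 h × 7 d = 90,916 Wh = 90.92 kWh
refrigerator: 161.5 W × 1.5 h × 7 d = 1,696 Wh = 1.696 kWh
hot tub heater: 3492 W × 14.1 h × 7 d = 344,660 Wh = 344.7 kWh
aquarium pump: 53.7 W × 13.4 h × 7 d = 5,037 Wh = 5.037 kWh
Total energy = 90.92 + 1.696 + 344.7 + 5.037 = 442.3 kWh
Cost = 442.3 kWh × $0.0974 = $43.08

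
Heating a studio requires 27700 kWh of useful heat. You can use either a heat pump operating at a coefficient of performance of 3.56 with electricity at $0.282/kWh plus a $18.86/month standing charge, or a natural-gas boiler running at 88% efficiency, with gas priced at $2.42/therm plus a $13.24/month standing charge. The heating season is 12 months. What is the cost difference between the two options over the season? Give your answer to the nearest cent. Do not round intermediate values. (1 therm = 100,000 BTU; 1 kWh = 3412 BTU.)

$337.44

Heat load = 27700 kWh × 3412 = 94,512,400 BTU
Gas: input = 94,512,400 / 0.88 = 107,400,455 BTU = 1,074 therm → 1,074 × $2.42 = $2,599.09; + 12 × $13.24 standing = $2,757.97
Heat pump: 94,512,400 BTU / 3412 = 27,700 kWh heat; / 3.56 = 7,781 kWh in → × $0.282 = $2,194.21; + 12 × $18.86 standing = $2,420.53
Difference = |$2,757.97 − $2,420.53| = $337.44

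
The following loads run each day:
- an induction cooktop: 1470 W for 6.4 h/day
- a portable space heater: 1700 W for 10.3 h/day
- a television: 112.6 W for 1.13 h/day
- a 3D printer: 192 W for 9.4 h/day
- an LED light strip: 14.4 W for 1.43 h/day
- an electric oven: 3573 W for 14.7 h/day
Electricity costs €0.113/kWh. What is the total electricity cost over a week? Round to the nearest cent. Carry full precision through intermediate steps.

€64.38

induction cooktop: 1470 W × 6.4 h × 7 d = 65,856 Wh = 65.86 kWh
portable space heater: 1700 W × 10.3 h × 7 d = 122,570 Wh = 122.6 kWh
television: 112.6 W × 1.13 h × 7 d = 891 Wh = 0.8907 kWh
3D printer: 192 W × 9.4 h × 7 d = 12,634 Wh = 12.63 kWh
LED light strip: 14.4 W × 1.43 h × 7 d = 144 Wh = 0.1441 kWh
electric oven: 3573 W × 14.7 h × 7 d = 367,662 Wh = 367.7 kWh
Total energy = 65.86 + 122.6 + 0.8907 + 12.63 + 0.1441 + 367.7 = 569.8 kWh
Cost = 569.8 kWh × €0.113 = €64.38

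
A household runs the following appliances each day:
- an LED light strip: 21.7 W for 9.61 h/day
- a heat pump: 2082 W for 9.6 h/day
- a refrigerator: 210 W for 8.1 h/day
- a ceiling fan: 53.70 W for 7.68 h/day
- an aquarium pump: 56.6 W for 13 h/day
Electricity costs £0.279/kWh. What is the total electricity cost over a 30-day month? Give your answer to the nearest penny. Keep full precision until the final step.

LED light strip: 21.7 W × 9.61 h × 30 d = 6,256 Wh = 6.256 kWh
heat pump: 2082 W × 9.6 h × 30 d = 599,616 Wh = 599.6 kWh
refrigerator: 210 W × 8.1 h × 30 d = 51,030 Wh = 51.03 kWh
ceiling fan: 53.70 W × 7.68 h × 30 d = 12,372 Wh = 12.37 kWh
aquarium pump: 56.6 W × 13 h × 30 d = 22,074 Wh = 22.07 kWh
Total energy = 6.256 + 599.6 + 51.03 + 12.37 + 22.07 = 691.3 kWh
Cost = 691.3 kWh × £0.279 = £192.89

£192.89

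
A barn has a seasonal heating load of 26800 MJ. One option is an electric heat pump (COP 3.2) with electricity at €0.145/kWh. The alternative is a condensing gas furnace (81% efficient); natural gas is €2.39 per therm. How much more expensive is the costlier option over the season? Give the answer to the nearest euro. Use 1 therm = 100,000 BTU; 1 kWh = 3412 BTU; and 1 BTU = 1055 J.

€412

Heat load = 26800 MJ = 26,800,000,000 J / 1055 = 25,402,844 BTU
Gas: input = 25,402,844 / 0.81 = 31,361,535 BTU = 313.6 therm → 313.6 × €2.39 = €749.54
Heat pump: 25,402,844 BTU / 3412 = 7,445 kWh heat; / 3.2 = 2,327 kWh in → × €0.145 = €337.36
Difference = |€749.54 − €337.36| = €412.18 ≈ €412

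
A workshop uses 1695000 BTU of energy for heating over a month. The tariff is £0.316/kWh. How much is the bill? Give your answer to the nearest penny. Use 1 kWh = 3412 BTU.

1695000 BTU × (0.00029308 kWh/BTU) = 496.8 kWh
Cost = 496.8 kWh × £0.316/kWh = £156.98

£156.98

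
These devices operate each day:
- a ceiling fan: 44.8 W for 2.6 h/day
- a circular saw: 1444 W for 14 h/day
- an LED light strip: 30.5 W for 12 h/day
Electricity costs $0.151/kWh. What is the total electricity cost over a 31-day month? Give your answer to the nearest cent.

$96.89

ceiling fan: 44.8 W × 2.6 h × 31 d = 3,611 Wh = 3.611 kWh
circular saw: 1444 W × 14 h × 31 d = 626,696 Wh = 626.7 kWh
LED light strip: 30.5 W × 12 h × 31 d = 11,346 Wh = 11.35 kWh
Total energy = 3.611 + 626.7 + 11.35 = 641.7 kWh
Cost = 641.7 kWh × $0.151 = $96.89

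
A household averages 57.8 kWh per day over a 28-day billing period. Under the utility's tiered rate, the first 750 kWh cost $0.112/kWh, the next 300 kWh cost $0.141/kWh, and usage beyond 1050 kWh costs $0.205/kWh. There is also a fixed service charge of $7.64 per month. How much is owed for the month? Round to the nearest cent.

$250.46

Usage = 57.8 kWh/day × 28 days = 1618.4 kWh
First 750 kWh × $0.112 = $84.00
Next 300 kWh × $0.141 = $42.30
Remaining 568.4 kWh × $0.205 = $116.52
Energy charge = $242.82; + service $7.64 = $250.46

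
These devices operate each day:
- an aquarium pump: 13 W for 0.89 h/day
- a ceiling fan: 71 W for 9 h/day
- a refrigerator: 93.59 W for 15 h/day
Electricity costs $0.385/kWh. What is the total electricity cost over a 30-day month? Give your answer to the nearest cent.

$23.73

aquarium pump: 13 W × 0.89 h × 30 d = 347 Wh = 0.3471 kWh
ceiling fan: 71 W × 9 h × 30 d = 19,170 Wh = 19.17 kWh
refrigerator: 93.59 W × 15 h × 30 d = 42,116 Wh = 42.12 kWh
Total energy = 0.3471 + 19.17 + 42.12 = 61.63 kWh
Cost = 61.63 kWh × $0.385 = $23.73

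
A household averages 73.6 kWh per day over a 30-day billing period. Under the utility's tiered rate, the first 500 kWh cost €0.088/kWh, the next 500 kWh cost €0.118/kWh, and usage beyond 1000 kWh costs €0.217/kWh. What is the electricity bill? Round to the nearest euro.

€365

Usage = 73.6 kWh/day × 30 days = 2208 kWh
First 500 kWh × €0.088 = €44.00
Next 500 kWh × €0.118 = €59.00
Remaining 1208 kWh × €0.217 = €262.14
Total = €365.14 ≈ €365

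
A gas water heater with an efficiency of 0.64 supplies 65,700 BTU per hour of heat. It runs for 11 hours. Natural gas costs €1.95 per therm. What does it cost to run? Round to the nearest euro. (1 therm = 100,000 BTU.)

€22

Heat delivered = 65,700 BTU/h × 11 h = 722,700 BTU
Gas input = 722,700 / 0.64 = 1,129,219 BTU
= 1,129,219 / 100,000 = 11.29 therm
Cost = 11.29 × €1.95/therm = €22.02 ≈ €22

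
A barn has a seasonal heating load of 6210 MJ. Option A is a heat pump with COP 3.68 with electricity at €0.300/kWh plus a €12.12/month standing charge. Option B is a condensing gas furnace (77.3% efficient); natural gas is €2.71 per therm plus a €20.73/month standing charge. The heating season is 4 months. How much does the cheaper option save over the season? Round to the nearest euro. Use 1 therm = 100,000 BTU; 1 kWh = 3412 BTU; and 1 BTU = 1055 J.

Heat load = 6210 MJ = 6,210,000,000 J / 1055 = 5,886,256 BTU
Gas: input = 5,886,256 / 0.773 = 7,614,820 BTU = 76.15 therm → 76.15 × €2.71 = €206.36; + 4 × €20.73 standing = €289.28
Heat pump: 5,886,256 BTU / 3412 = 1,725 kWh heat; / 3.68 = 468.8 kWh in → × €0.300 = €140.64; + 4 × €12.12 standing = €189.12
Difference = |€289.28 − €189.12| = €100.16 ≈ €100

€100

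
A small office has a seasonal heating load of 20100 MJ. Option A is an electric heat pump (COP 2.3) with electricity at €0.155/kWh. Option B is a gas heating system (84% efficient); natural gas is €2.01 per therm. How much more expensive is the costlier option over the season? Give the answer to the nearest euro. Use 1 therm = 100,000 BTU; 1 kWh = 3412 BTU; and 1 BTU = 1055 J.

Heat load = 20100 MJ = 20,100,000,000 J / 1055 = 19,052,133 BTU
Gas: input = 19,052,133 / 0.840 = 22,681,110 BTU = 226.8 therm → 226.8 × €2.01 = €455.89
Heat pump: 19,052,133 BTU / 3412 = 5,584 kWh heat; / 2.3 = 2,428 kWh in → × €0.155 = €376.30
Difference = |€455.89 − €376.30| = €79.59 ≈ €80

€80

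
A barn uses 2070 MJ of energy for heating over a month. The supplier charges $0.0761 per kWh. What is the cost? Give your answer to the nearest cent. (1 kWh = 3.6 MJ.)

$43.76

2070 MJ × (0.27778 kWh/MJ) = 575 kWh
Cost = 575 kWh × $0.0761/kWh = $43.76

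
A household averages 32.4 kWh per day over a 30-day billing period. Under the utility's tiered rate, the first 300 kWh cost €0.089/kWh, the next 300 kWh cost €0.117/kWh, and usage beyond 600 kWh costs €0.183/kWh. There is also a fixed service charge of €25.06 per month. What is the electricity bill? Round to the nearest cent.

€154.94

Usage = 32.4 kWh/day × 30 days = 972 kWh
First 300 kWh × €0.089 = €26.70
Next 300 kWh × €0.117 = €35.10
Remaining 372 kWh × €0.183 = €68.08
Energy charge = €129.88; + service €25.06 = €154.94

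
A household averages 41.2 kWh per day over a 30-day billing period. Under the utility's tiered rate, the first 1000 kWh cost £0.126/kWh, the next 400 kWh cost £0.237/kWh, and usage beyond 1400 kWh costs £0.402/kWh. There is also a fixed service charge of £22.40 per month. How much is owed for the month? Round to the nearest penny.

Usage = 41.2 kWh/day × 30 days = 1236 kWh
First 1000 kWh × £0.126 = £126.00
Next 236 kWh × £0.237 = £55.93
Remaining tier: 0 kWh (not reached)
Energy charge = £181.93; + service £22.40 = £204.33

£204.33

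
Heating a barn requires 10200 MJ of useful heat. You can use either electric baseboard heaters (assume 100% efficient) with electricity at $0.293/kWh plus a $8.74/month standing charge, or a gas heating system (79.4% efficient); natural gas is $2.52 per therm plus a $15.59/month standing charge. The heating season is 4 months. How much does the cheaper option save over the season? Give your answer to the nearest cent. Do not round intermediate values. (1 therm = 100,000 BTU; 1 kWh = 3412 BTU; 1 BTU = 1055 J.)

$495.99

Heat load = 10200 MJ = 10,200,000,000 J / 1055 = 9,668,246 BTU
Gas: input = 9,668,246 / 0.794 = 12,176,633 BTU = 121.8 therm → 121.8 × $2.52 = $306.85; + 4 × $15.59 standing = $369.21
Electric: 9,668,246 BTU / 3412 = 2,834 kWh → × $0.293 = $830.25; + 4 × $8.74 standing = $865.21
Difference = |$369.21 − $865.21| = $495.99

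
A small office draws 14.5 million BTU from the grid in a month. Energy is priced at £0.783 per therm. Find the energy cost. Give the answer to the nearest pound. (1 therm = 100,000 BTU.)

14.5 million BTU × (10 therm/million BTU) = 145 therm
Cost = 145 therm × £0.783/therm = £113.54 ≈ £114

£114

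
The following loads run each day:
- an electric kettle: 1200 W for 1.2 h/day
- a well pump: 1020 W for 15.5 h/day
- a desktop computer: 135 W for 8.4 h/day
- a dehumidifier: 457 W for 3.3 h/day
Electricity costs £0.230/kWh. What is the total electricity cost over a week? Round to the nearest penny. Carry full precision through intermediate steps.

£32.03

electric kettle: 1200 W × 1.2 h × 7 d = 10,080 Wh = 10.08 kWh
well pump: 1020 W × 15.5 h × 7 d = 110,670 Wh = 110.7 kWh
desktop computer: 135 W × 8.4 h × 7 d = 7,938 Wh = 7.938 kWh
dehumidifier: 457 W × 3.3 h × 7 d = 10,557 Wh = 10.56 kWh
Total energy = 10.08 + 110.7 + 7.938 + 10.56 = 139.2 kWh
Cost = 139.2 kWh × £0.230 = £32.03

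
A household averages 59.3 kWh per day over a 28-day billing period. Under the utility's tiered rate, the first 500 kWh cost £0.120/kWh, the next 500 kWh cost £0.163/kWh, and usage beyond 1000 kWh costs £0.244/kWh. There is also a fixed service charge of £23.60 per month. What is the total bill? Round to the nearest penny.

Usage = 59.3 kWh/day × 28 days = 1660.4 kWh
First 500 kWh × £0.120 = £60.00
Next 500 kWh × £0.163 = £81.50
Remaining 660.4 kWh × £0.244 = £161.14
Energy charge = £302.64; + service £23.60 = £326.24

£326.24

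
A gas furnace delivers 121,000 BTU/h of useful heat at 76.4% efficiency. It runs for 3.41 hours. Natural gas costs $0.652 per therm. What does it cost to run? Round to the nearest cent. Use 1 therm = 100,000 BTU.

Heat delivered = 121,000 BTU/h × 3.41 h = 412,610 BTU
Gas input = 412,610 / 0.764 = 540,065 BTU
= 540,065 / 100,000 = 5.401 therm
Cost = 5.401 × $0.652/therm = $3.52

$3.52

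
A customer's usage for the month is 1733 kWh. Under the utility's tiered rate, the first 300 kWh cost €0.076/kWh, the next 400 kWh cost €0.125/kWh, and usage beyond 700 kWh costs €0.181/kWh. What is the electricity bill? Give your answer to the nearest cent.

€259.77

First 300 kWh × €0.076 = €22.80
Next 400 kWh × €0.125 = €50.00
Remaining 1033 kWh × €0.181 = €186.97
Total = €259.77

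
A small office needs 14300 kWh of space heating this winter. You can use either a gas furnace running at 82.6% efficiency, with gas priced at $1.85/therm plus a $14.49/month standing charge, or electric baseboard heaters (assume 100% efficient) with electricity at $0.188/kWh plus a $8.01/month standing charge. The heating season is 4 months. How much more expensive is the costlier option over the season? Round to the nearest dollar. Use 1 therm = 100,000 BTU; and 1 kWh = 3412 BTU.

Heat load = 14300 kWh × 3412 = 48,791,600 BTU
Gas: input = 48,791,600 / 0.826 = 59,069,734 BTU = 590.7 therm → 590.7 × $1.85 = $1,092.79; + 4 × $14.49 standing = $1,150.75
Electric: 48,791,600 BTU / 3412 = 14,300 kWh → × $0.188 = $2,688.40; + 4 × $8.01 standing = $2,720.44
Difference = |$1,150.75 − $2,720.44| = $1,569.69 ≈ $1570

$1570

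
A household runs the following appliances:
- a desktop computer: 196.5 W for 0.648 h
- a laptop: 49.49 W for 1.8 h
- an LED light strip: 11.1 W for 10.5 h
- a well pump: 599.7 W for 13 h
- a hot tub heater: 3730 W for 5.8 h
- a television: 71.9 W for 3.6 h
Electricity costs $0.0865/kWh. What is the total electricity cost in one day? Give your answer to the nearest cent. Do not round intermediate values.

$2.60

desktop computer: 196.5 W × 0.648 h = 127 Wh = 0.1273 kWh
laptop: 49.49 W × 1.8 h = 89 Wh = 0.08908 kWh
LED light strip: 11.1 W × 10.5 h = 117 Wh = 0.1166 kWh
well pump: 599.7 W × 13 h = 7,796 Wh = 7.796 kWh
hot tub heater: 3730 W × 5.8 h = 21,634 Wh = 21.63 kWh
television: 71.9 W × 3.6 h = 259 Wh = 0.2588 kWh
Total energy = 0.1273 + 0.08908 + 0.1166 + 7.796 + 21.63 + 0.2588 = 30.02 kWh
Cost = 30.02 kWh × $0.0865 = $2.60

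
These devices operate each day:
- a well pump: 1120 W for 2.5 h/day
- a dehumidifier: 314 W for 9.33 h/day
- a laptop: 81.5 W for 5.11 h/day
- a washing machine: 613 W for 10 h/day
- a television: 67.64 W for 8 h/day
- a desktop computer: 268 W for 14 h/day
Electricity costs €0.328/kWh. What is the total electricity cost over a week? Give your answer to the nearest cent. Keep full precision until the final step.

well pump: 1120 W × 2.5 h × 7 d = 19,600 Wh = 19.6 kWh
dehumidifier: 314 W × 9.33 h × 7 d = 20,507 Wh = 20.51 kWh
laptop: 81.5 W × 5.11 h × 7 d = 2,915 Wh = 2.915 kWh
washing machine: 613 W × 10 h × 7 d = 42,910 Wh = 42.91 kWh
television: 67.64 W × 8 h × 7 d = 3,788 Wh = 3.788 kWh
desktop computer: 268 W × 14 h × 7 d = 26,264 Wh = 26.26 kWh
Total energy = 19.6 + 20.51 + 2.915 + 42.91 + 3.788 + 26.26 = 116 kWh
Cost = 116 kWh × €0.328 = €38.04

€38.04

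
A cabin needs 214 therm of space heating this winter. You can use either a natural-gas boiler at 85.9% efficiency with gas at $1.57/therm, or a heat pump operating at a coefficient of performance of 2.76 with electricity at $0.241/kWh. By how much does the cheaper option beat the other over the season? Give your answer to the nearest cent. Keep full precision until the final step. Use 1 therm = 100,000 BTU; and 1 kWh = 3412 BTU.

$156.53

Heat load = 214 therm × 100,000 = 21,400,000 BTU
Gas: input = 21,400,000 / 0.859 = 24,912,689 BTU = 249.1 therm → 249.1 × $1.57 = $391.13
Heat pump: 21,400,000 BTU / 3412 = 6,272 kWh heat; / 2.76 = 2,272 kWh in → × $0.241 = $547.66
Difference = |$391.13 − $547.66| = $156.53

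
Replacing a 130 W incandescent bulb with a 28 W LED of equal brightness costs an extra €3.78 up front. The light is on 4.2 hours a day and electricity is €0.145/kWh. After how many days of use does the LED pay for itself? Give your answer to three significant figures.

60.9 days

Power saved = 130 − 28 = 102 W
Daily energy saved = 102 W × 4.2 h = 428.4 Wh = 0.4284 kWh
Daily savings = 0.4284 × €0.145 = €0.0621
Payback = €3.78 / €0.0621 per day = 60.85 days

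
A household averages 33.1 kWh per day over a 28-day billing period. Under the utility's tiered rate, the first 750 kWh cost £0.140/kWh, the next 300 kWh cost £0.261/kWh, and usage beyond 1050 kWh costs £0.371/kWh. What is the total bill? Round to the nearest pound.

Usage = 33.1 kWh/day × 28 days = 926.8 kWh
First 750 kWh × £0.140 = £105.00
Next 176.8 kWh × £0.261 = £46.14
Remaining tier: 0 kWh (not reached)
Total = £151.14 ≈ £151

£151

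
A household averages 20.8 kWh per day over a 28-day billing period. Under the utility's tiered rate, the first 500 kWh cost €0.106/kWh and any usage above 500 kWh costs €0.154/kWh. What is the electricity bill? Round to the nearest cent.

Usage = 20.8 kWh/day × 28 days = 582.4 kWh
First 500 kWh × €0.106 = €53.00
Remaining 82.4 kWh × €0.154 = €12.69
Total = €65.69

€65.69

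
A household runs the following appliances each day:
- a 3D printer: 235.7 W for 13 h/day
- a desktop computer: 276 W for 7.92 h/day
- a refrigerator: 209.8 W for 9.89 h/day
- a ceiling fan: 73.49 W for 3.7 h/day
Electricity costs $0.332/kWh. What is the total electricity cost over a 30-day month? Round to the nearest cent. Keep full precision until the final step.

3D printer: 235.7 W × 13 h × 30 d = 91,923 Wh = 91.92 kWh
desktop computer: 276 W × 7.92 h × 30 d = 65,578 Wh = 65.58 kWh
refrigerator: 209.8 W × 9.89 h × 30 d = 62,248 Wh = 62.25 kWh
ceiling fan: 73.49 W × 3.7 h × 30 d = 8,157 Wh = 8.157 kWh
Total energy = 91.92 + 65.58 + 62.25 + 8.157 = 227.9 kWh
Cost = 227.9 kWh × $0.332 = $75.66

$75.66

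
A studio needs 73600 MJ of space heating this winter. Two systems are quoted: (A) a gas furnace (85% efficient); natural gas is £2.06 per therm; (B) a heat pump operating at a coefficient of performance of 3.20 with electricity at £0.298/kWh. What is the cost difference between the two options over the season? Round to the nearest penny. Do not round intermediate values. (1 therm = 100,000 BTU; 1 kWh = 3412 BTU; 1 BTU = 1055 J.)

£213.34

Heat load = 73600 MJ = 73,600,000,000 J / 1055 = 69,763,033 BTU
Gas: input = 69,763,033 / 0.850 = 82,074,157 BTU = 820.7 therm → 820.7 × £2.06 = £1,690.73
Heat pump: 69,763,033 BTU / 3412 = 20,450 kWh heat; / 3.20 = 6,389 kWh in → × £0.298 = £1,904.07
Difference = |£1,690.73 − £1,904.07| = £213.34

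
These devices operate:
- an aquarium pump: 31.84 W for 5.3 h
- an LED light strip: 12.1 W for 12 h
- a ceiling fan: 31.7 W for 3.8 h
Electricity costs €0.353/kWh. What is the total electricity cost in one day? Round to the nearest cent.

aquarium pump: 31.84 W × 5.3 h = 169 Wh = 0.1688 kWh
LED light strip: 12.1 W × 12 h = 145 Wh = 0.1452 kWh
ceiling fan: 31.7 W × 3.8 h = 120 Wh = 0.1205 kWh
Total energy = 0.1688 + 0.1452 + 0.1205 = 0.4344 kWh
Cost = 0.4344 kWh × €0.353 = €0.15

€0.15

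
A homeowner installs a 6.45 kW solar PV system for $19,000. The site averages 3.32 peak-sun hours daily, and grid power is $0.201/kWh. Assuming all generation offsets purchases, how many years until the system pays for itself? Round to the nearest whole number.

12 years

Daily generation = 6.45 kW × 3.32 h = 21.41 kWh
Annual generation = 21.41 × 365 = 7816.1 kWh
Annual savings = 7816.1 × $0.201 = $1,571.04
Payback = $19,000 / $1,571.04 = 12.1 years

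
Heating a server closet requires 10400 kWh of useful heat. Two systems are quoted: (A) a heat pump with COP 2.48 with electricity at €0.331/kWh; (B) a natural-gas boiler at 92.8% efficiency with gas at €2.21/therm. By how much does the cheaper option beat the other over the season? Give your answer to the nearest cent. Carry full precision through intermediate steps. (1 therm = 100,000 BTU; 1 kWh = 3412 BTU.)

€543.01

Heat load = 10400 kWh × 3412 = 35,484,800 BTU
Gas: input = 35,484,800 / 0.928 = 38,237,931 BTU = 382.4 therm → 382.4 × €2.21 = €845.06
Heat pump: 35,484,800 BTU / 3412 = 10,400 kWh heat; / 2.48 = 4,194 kWh in → × €0.331 = €1,388.06
Difference = |€845.06 − €1,388.06| = €543.01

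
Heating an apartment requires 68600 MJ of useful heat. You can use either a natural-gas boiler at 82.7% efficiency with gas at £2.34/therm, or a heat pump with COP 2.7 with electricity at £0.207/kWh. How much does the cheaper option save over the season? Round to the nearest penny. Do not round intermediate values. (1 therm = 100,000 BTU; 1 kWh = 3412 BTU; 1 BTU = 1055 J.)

Heat load = 68600 MJ = 68,600,000,000 J / 1055 = 65,023,697 BTU
Gas: input = 65,023,697 / 0.827 = 78,625,994 BTU = 786.3 therm → 786.3 × £2.34 = £1,839.85
Heat pump: 65,023,697 BTU / 3412 = 19,060 kWh heat; / 2.7 = 7,058 kWh in → × £0.207 = £1,461.06
Difference = |£1,839.85 − £1,461.06| = £378.78

£378.78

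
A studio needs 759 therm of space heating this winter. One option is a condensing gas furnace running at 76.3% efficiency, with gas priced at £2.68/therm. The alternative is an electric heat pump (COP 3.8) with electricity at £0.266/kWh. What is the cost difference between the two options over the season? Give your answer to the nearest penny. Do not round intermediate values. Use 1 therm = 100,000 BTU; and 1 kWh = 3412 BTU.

Heat load = 759 therm × 100,000 = 75,900,000 BTU
Gas: input = 75,900,000 / 0.763 = 99,475,754 BTU = 994.8 therm → 994.8 × £2.68 = £2,665.95
Heat pump: 75,900,000 BTU / 3412 = 22,250 kWh heat; / 3.8 = 5,854 kWh in → × £0.266 = £1,557.15
Difference = |£2,665.95 − £1,557.15| = £1,108.80

£1108.80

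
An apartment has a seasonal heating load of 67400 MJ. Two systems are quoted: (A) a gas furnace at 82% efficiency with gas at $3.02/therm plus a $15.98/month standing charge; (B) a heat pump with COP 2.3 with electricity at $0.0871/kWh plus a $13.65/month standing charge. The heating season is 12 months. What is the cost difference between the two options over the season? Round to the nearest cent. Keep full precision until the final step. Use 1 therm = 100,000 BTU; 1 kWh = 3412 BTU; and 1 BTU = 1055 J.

Heat load = 67400 MJ = 67,400,000,000 J / 1055 = 63,886,256 BTU
Gas: input = 63,886,256 / 0.82 = 77,910,068 BTU = 779.1 therm → 779.1 × $3.02 = $2,352.88; + 12 × $15.98 standing = $2,544.64
Heat pump: 63,886,256 BTU / 3412 = 18,720 kWh heat; / 2.3 = 8,141 kWh in → × $0.0871 = $709.07; + 12 × $13.65 standing = $872.87
Difference = |$2,544.64 − $872.87| = $1,671.77

$1671.77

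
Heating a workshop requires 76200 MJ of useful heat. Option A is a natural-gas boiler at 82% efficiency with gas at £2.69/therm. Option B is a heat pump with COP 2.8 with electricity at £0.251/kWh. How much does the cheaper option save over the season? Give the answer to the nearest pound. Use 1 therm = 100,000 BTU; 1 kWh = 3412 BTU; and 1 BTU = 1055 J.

£472

Heat load = 76200 MJ = 76,200,000,000 J / 1055 = 72,227,488 BTU
Gas: input = 72,227,488 / 0.82 = 88,082,303 BTU = 880.8 therm → 880.8 × £2.69 = £2,369.41
Heat pump: 72,227,488 BTU / 3412 = 21,170 kWh heat; / 2.8 = 7,560 kWh in → × £0.251 = £1,897.62
Difference = |£2,369.41 − £1,897.62| = £471.79 ≈ £472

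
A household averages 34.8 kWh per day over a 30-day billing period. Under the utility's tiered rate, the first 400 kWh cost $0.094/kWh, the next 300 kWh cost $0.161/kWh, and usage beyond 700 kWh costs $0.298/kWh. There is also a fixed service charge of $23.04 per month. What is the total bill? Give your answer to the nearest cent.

Usage = 34.8 kWh/day × 30 days = 1044 kWh
First 400 kWh × $0.094 = $37.60
Next 300 kWh × $0.161 = $48.30
Remaining 344 kWh × $0.298 = $102.51
Energy charge = $188.41; + service $23.04 = $211.45

$211.45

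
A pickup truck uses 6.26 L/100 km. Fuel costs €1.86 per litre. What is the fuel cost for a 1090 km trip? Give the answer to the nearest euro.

€127

Fuel = 6.26 L/100 km × 1090 km / 100 = 68.23 L
Cost = 68.23 L × €1.86/L = €126.92 ≈ €127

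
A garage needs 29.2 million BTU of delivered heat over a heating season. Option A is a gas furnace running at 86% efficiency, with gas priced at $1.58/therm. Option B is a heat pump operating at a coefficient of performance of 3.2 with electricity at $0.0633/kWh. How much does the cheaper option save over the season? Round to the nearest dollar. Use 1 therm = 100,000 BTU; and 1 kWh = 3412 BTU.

$367

Heat load = 29.2 × 10⁶ BTU = 29,200,000 BTU
Gas: input = 29,200,000 / 0.86 = 33,953,488 BTU = 339.5 therm → 339.5 × $1.58 = $536.47
Heat pump: 29,200,000 BTU / 3412 = 8,558 kWh heat; / 3.2 = 2,674 kWh in → × $0.0633 = $169.29
Difference = |$536.47 − $169.29| = $367.18 ≈ $367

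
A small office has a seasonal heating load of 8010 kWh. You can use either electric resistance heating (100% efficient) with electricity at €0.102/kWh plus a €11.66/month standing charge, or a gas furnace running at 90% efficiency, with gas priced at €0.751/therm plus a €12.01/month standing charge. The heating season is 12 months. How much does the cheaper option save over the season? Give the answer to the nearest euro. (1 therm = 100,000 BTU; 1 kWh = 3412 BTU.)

Heat load = 8010 kWh × 3412 = 27,330,120 BTU
Gas: input = 27,330,120 / 0.90 = 30,366,800 BTU = 303.7 therm → 303.7 × €0.751 = €228.05; + 12 × €12.01 standing = €372.17
Electric: 27,330,120 BTU / 3412 = 8,010 kWh → × €0.102 = €817.02; + 12 × €11.66 standing = €956.94
Difference = |€372.17 − €956.94| = €584.77 ≈ €585

€585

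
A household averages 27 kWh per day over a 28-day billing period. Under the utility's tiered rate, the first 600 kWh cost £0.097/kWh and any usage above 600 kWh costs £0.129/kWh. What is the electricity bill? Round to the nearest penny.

£78.32

Usage = 27 kWh/day × 28 days = 756 kWh
First 600 kWh × £0.097 = £58.20
Remaining 156 kWh × £0.129 = £20.12
Total = £78.32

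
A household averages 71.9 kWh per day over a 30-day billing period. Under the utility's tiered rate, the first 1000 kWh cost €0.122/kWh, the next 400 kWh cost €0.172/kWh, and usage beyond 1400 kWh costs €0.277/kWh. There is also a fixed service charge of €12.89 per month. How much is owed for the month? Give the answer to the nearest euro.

€413

Usage = 71.9 kWh/day × 30 days = 2157 kWh
First 1000 kWh × €0.122 = €122.00
Next 400 kWh × €0.172 = €68.80
Remaining 757 kWh × €0.277 = €209.69
Energy charge = €400.49; + service €12.89 = €413.38 ≈ €413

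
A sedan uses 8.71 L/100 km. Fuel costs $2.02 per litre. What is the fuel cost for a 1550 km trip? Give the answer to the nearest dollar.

$273

Fuel = 8.71 L/100 km × 1550 km / 100 = 135 L
Cost = 135 L × $2.02/L = $272.71 ≈ $273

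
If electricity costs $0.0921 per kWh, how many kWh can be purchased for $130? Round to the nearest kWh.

1412 kWh

$130 / $0.0921 per kWh = 1,412 kWh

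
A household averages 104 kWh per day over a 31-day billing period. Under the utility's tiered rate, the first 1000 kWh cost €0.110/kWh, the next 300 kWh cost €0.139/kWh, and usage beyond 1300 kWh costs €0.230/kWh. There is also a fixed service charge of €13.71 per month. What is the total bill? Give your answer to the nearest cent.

Usage = 104 kWh/day × 31 days = 3224 kWh
First 1000 kWh × €0.110 = €110.00
Next 300 kWh × €0.139 = €41.70
Remaining 1924 kWh × €0.230 = €442.52
Energy charge = €594.22; + service €13.71 = €607.93

€607.93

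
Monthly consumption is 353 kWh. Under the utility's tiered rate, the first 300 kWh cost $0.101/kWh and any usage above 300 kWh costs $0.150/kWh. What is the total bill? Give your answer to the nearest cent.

First 300 kWh × $0.101 = $30.30
Remaining 53 kWh × $0.150 = $7.95
Total = $38.25

$38.25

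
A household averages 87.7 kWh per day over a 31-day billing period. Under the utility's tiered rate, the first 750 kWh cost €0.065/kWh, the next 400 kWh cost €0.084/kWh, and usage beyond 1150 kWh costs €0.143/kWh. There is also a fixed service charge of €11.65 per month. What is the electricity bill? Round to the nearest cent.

€318.32

Usage = 87.7 kWh/day × 31 days = 2718.7 kWh
First 750 kWh × €0.065 = €48.75
Next 400 kWh × €0.084 = €33.60
Remaining 1568.7 kWh × €0.143 = €224.32
Energy charge = €306.67; + service €11.65 = €318.32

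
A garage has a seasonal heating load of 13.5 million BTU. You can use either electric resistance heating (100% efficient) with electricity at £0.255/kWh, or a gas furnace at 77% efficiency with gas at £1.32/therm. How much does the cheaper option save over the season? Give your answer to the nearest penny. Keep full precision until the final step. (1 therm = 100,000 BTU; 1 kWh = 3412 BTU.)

Heat load = 13.5 × 10⁶ BTU = 13,500,000 BTU
Gas: input = 13,500,000 / 0.77 = 17,532,468 BTU = 175.3 therm → 175.3 × £1.32 = £231.43
Electric: 13,500,000 BTU / 3412 = 3,957 kWh → × £0.255 = £1,008.94
Difference = |£231.43 − £1,008.94| = £777.51

£777.51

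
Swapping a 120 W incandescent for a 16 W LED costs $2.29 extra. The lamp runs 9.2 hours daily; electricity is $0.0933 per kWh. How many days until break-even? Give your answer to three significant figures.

25.7 days

Power saved = 120 − 16 = 104 W
Daily energy saved = 104 W × 9.2 h = 956.8 Wh = 0.9568 kWh
Daily savings = 0.9568 × $0.0933 = $0.0893
Payback = $2.29 / $0.0893 per day = 25.65 days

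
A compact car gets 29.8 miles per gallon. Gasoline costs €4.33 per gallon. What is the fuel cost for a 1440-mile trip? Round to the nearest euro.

€209

Fuel = 1440 mi / 29.8 mpg = 48.32 gal
Cost = 48.32 gal × €4.33/gal = €209.23 ≈ €209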